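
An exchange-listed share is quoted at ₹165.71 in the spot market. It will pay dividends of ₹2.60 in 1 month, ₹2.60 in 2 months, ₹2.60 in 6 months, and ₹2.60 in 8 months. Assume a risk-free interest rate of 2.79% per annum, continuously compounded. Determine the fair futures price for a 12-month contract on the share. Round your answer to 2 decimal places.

PV(dividends) I = 2.60·e^(−0.0279·1/12) + 2.60·e^(−0.0279·2/12) + 2.60·e^(−0.0279·6/12) + 2.60·e^(−0.0279·8/12)
I = 2.5940 + 2.5879 + 2.5640 + 2.5521 = 10.2980
F = (S − I)·e^(rT) = (165.71 − 10.2980) · e^(0.0279·12/12)
= 155.4120 · e^0.027900 = 155.4120 × 1.028293 = ₹159.81

₹159.81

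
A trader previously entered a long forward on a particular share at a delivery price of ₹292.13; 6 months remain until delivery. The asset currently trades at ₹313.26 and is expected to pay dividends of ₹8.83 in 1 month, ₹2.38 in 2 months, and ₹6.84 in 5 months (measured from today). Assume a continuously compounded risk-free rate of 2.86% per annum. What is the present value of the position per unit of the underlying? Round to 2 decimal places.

₹7.34

PV(remaining dividends) I = 8.83·e^(−0.0286·1/12) + 2.38·e^(−0.0286·2/12) + 6.84·e^(−0.0286·5/12) = 17.9366
Current forward F = (S − I)·e^(rT) = (313.26 − 17.9366)·e^(0.0286·6/12) = 295.3234 × 1.014403 = 299.5769
Value (long) = (F − K)·e^(−rT) = (299.5769 − 292.13) × 0.985802 = 7.3412
Value = ₹7.34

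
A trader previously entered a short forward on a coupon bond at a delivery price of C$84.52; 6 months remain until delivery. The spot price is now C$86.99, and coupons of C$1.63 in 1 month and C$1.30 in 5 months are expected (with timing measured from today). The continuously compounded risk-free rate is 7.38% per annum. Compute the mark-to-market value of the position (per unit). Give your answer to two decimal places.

-C$2.65

PV(remaining coupons) I = 1.63·e^(−0.0738·1/12) + 1.30·e^(−0.0738·5/12) = 2.8806
Current forward F = (S − I)·e^(rT) = (86.99 − 2.8806)·e^(0.0738·6/12) = 84.1094 × 1.037589 = 87.2710
Value (long) = (F − K)·e^(−rT) = (87.2710 − 84.52) × 0.963773 = 2.6513
Short position value = −(long value) = -C$2.65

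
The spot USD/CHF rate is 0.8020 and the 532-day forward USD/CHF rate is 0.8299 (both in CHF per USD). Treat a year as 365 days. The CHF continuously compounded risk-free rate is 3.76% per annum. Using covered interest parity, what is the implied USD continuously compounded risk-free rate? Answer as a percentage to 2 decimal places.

1.41%

F = S·e^((r_CHF − r_USD)T) ⇒ r_USD = r_CHF − ln(F/S)/T
ln(0.8299/0.8020) = 0.034197; /(532/365) = 0.023462
r_USD = 0.0376 − 0.023462 = 0.014138
r_USD = 1.41%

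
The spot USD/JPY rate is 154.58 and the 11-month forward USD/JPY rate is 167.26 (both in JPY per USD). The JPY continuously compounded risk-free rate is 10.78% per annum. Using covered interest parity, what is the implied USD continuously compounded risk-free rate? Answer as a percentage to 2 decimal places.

F = S·e^((r_JPY − r_USD)T) ⇒ r_USD = r_JPY − ln(F/S)/T
ln(167.26/154.58) = 0.078838; /(11/12) = 0.086005
r_USD = 0.1078 − 0.086005 = 0.021795
r_USD = 2.18%

2.18%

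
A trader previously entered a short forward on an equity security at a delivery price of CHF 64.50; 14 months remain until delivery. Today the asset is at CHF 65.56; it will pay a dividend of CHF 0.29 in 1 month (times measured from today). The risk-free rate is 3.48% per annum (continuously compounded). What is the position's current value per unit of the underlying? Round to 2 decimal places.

-CHF 3.34

PV(remaining dividends) I = 0.29·e^(−0.0348·1/12) = 0.2892
Current forward F = (S − I)·e^(rT) = (65.56 − 0.2892)·e^(0.0348·14/12) = 65.2708 × 1.041435 = 67.9753
Value (long) = (F − K)·e^(−rT) = (67.9753 − 64.50) × 0.960213 = 3.3370
Short position value = −(long value) = -CHF 3.34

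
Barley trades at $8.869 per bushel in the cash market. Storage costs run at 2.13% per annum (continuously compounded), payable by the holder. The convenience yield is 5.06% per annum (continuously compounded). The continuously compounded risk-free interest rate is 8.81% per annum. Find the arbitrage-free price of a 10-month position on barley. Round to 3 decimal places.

$9.314 per bushel

Net carry = r + u − y = 0.0881 + 0.0213 − 0.0506 = 0.0588
F = S·e^((r+u−y)T) = 8.869 · e^(0.0588 × 10/12) = 8.869 · e^0.049000
= 8.869 × 1.050220 = $9.314 per bushel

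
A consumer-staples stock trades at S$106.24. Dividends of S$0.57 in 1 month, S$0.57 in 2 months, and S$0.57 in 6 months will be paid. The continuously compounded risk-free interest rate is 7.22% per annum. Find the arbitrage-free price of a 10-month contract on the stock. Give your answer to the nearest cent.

PV(dividends) I = 0.57·e^(−0.0722·1/12) + 0.57·e^(−0.0722·2/12) + 0.57·e^(−0.0722·6/12)
I = 0.5666 + 0.5632 + 0.5498 = 1.6796
F = (S − I)·e^(rT) = (106.24 − 1.6796) · e^(0.0722·10/12)
= 104.5604 · e^0.060167 = 104.5604 × 1.062014 = S$111.04

S$111.04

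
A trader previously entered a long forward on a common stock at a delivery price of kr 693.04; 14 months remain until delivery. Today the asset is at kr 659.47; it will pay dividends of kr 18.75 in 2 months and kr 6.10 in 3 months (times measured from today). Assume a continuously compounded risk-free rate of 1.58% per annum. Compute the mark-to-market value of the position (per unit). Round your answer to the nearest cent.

PV(remaining dividends) I = 18.75·e^(−0.0158·2/12) + 6.10·e^(−0.0158·3/12) = 24.7766
Current forward F = (S − I)·e^(rT) = (659.47 − 24.7766)·e^(0.0158·14/12) = 634.6934 × 1.018604 = 646.5012
Value (long) = (F − K)·e^(−rT) = (646.5012 − 693.04) × 0.981736 = -45.6888
Value = -kr 45.69

-kr 45.69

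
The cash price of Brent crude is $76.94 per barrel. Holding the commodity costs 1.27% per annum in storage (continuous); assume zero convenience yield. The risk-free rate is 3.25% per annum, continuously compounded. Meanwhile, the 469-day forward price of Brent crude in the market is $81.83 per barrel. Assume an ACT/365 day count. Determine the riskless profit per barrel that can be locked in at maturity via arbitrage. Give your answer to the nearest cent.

Fair forward: F* = S·e^(carry·T), with carry = (r + u) = 0.0325 + 0.0127 = 0.0452
F* = 76.94 · e^(0.0452 × 469/365) = 76.94 · e^0.058079 = 76.94 × 1.059799 = $81.5409
Market $81.83 > fair $81.5409: forward overpriced → cash-and-carry (buy spot, short the forward).
At maturity, profit = |F_mkt − F*| = |81.83 − 81.5409| = $0.29 per barrel

$0.29 per barrel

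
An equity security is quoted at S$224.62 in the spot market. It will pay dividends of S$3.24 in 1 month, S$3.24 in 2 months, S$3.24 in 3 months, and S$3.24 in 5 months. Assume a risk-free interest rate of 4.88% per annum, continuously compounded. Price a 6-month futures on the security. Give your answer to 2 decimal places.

S$217.04

PV(dividends) I = 3.24·e^(−0.0488·1/12) + 3.24·e^(−0.0488·2/12) + 3.24·e^(−0.0488·3/12) + 3.24·e^(−0.0488·5/12)
I = 3.2269 + 3.2138 + 3.2007 + 3.1748 = 12.8162
F = (S − I)·e^(rT) = (224.62 − 12.8162) · e^(0.0488·6/12)
= 211.8038 · e^0.024400 = 211.8038 × 1.024700 = S$217.04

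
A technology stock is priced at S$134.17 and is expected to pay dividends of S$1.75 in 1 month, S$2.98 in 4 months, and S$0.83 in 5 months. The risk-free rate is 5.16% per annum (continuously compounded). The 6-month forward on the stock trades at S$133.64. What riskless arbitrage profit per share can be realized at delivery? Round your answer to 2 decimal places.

S$1.59 per share

PV(dividends) I = 1.75·e^(−0.0516·1/12) + 2.98·e^(−0.0516·4/12) + 0.83·e^(−0.0516·5/12) = 5.4840
Fair forward F* = (S − I)·e^(rT) = (134.17 − 5.4840)·e^0.025800 = 128.6860 × 1.026136 = 132.0493
Market S$133.64 > fair 132.0493: forward overpriced → cash-and-carry (borrow at r, buy the stock and collect the dividends, short the forward).
Profit at T = |F_mkt − F*| = |133.64 − 132.0493| = S$1.59 per share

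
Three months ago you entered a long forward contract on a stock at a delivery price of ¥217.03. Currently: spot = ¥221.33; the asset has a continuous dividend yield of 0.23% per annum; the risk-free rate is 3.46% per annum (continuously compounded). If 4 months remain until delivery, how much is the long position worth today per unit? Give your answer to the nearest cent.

Current fair forward for the remaining 4 months: F = S·e^((r − q)·T), (r − q) = 0.0346 − 0.0023 = 0.0323
F = 221.33 · e^(0.0323 × 4/12) = 221.33 × 1.010825 = 223.7259
Value of long forward = (F − K)·e^(−rT) = (223.7259 − 217.03) · e^(−0.0346·4/12)
= 6.6959 × 0.988533 = 6.62

¥6.62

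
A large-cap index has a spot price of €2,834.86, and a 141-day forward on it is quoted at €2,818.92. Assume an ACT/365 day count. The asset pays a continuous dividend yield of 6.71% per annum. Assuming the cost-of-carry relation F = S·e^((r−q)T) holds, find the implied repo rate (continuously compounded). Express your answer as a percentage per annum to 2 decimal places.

5.25%

From F = S·e^((r−q)T): (r − q) = ln(F/S)/T
ln(2818.92/2834.86) = ln(0.994377) = -0.005639
(r − q) = -0.005639 / (141/365) = -0.014597
r = ln(F/S)/T + q = -0.014597 + 0.0671 = 0.052503
r = 5.25%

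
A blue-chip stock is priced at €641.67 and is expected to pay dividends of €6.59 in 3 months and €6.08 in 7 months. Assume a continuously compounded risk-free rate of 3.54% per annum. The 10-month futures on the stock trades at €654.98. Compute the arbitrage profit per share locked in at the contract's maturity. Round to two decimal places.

PV(dividends) I = 6.59·e^(−0.0354·3/12) + 6.08·e^(−0.0354·7/12) = 12.4877
Fair futures F* = (S − I)·e^(rT) = (641.67 − 12.4877)·e^0.029500 = 629.1823 × 1.029939 = 648.0194
Market €654.98 > fair 648.0194: forward overpriced → cash-and-carry (borrow at r, buy the stock and collect the dividends, short the forward).
Profit at T = |F_mkt − F*| = |654.98 − 648.0194| = €6.96 per share

€6.96 per share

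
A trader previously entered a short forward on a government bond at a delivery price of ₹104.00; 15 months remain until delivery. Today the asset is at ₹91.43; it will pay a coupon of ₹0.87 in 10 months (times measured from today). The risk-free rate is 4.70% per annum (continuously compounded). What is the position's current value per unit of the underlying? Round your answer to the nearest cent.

PV(remaining coupons) I = 0.87·e^(−0.0470·10/12) = 0.8366
Current forward F = (S − I)·e^(rT) = (91.43 − 0.8366)·e^(0.0470·15/12) = 90.5934 × 1.060510 = 96.0752
Value (long) = (F − K)·e^(−rT) = (96.0752 − 104.00) × 0.942942 = -7.4726
Short position value = −(long value) = ₹7.47

₹7.47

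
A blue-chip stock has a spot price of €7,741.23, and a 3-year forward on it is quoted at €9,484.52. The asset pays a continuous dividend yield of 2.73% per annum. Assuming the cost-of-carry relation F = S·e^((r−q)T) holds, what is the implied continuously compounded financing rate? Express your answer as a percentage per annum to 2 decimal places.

From F = S·e^((r−q)T): (r − q) = ln(F/S)/T
ln(9484.52/7741.23) = ln(1.225195) = 0.203100
(r − q) = 0.203100 / (3) = 0.067700
r = ln(F/S)/T + q = 0.067700 + 0.0273 = 0.095000
r = 9.50%

9.50%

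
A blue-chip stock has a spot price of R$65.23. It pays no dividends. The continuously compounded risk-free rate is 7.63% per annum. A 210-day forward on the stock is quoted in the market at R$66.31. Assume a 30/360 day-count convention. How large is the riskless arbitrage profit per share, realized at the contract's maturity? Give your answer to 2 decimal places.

Fair forward: F* = S·e^(carry·T), with carry = r = 0.0763
F* = 65.23 · e^(0.0763 × 210/360) = 65.23 · e^0.044508 = 65.23 × 1.045513 = R$68.1988
Market R$66.31 < fair R$68.1988: forward underpriced → reverse cash-and-carry (short spot, go long the forward).
At maturity, profit = |F_mkt − F*| = |66.31 − 68.1988| = R$1.89 per share

R$1.89 per share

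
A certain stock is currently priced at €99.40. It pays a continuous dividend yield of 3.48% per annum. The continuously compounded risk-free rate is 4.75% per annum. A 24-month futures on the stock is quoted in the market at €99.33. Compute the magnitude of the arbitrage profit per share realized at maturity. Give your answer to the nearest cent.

€2.63 per share

Fair futures: F* = S·e^(carry·T), with carry = (r − q) = 0.0475 − 0.0348 = 0.0127
F* = 99.40 · e^(0.0127 × 24/12) = 99.40 · e^0.025400 = 99.40 × 1.025725 = €101.9571
Market €99.33 < fair €101.9571: forward underpriced → reverse cash-and-carry (short spot, go long the forward).
At maturity, profit = |F_mkt − F*| = |99.33 − 101.9571| = €2.63 per share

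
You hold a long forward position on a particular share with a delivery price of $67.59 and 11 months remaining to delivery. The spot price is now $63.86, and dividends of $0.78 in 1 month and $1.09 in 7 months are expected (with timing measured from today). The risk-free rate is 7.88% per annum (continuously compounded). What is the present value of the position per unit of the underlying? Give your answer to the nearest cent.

-$0.84

PV(remaining dividends) I = 0.78·e^(−0.0788·1/12) + 1.09·e^(−0.0788·7/12) = 1.8159
Current forward F = (S − I)·e^(rT) = (63.86 − 1.8159)·e^(0.0788·11/12) = 62.0441 × 1.074906 = 66.6916
Value (long) = (F − K)·e^(−rT) = (66.6916 − 67.59) × 0.930314 = -0.8358
Value = -$0.84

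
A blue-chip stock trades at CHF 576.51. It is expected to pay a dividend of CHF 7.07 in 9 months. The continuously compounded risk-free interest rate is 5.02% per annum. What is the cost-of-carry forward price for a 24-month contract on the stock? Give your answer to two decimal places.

CHF 629.87

PV(dividends) I = 7.07·e^(−0.0502·9/12)
I = 6.8088
F = (S − I)·e^(rT) = (576.51 − 6.8088) · e^(0.0502·24/12)
= 569.7012 · e^0.100400 = 569.7012 × 1.105613 = CHF 629.87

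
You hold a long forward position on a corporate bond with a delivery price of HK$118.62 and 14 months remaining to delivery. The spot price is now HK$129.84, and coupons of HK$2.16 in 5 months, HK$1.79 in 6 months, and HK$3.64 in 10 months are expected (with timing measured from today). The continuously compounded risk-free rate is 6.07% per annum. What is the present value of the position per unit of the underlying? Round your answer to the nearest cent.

HK$12.03

PV(remaining coupons) I = 2.16·e^(−0.0607·5/12) + 1.79·e^(−0.0607·6/12) + 3.64·e^(−0.0607·10/12) = 7.3030
Current forward F = (S − I)·e^(rT) = (129.84 − 7.3030)·e^(0.0607·14/12) = 122.5370 × 1.073384 = 131.5293
Value (long) = (F − K)·e^(−rT) = (131.5293 − 118.62) × 0.931633 = 12.0267
Value = HK$12.03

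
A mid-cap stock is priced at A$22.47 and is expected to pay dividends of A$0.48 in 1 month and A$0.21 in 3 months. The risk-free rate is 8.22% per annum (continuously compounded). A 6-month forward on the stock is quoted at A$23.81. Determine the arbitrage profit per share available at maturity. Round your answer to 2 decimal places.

A$1.11 per share

PV(dividends) I = 0.48·e^(−0.0822·1/12) + 0.21·e^(−0.0822·3/12) = 0.6825
Fair forward F* = (S − I)·e^(rT) = (22.47 − 0.6825)·e^0.041100 = 21.7875 × 1.041956 = 22.7016
Market A$23.81 > fair 22.7016: forward overpriced → cash-and-carry (borrow at r, buy the stock and collect the dividends, short the forward).
Profit at T = |F_mkt − F*| = |23.81 − 22.7016| = A$1.11 per share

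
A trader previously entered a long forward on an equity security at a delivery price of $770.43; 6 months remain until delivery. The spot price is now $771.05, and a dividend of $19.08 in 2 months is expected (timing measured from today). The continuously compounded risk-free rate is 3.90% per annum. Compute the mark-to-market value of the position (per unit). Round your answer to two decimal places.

-$3.46

PV(remaining dividends) I = 19.08·e^(−0.0390·2/12) = 18.9564
Current forward F = (S − I)·e^(rT) = (771.05 − 18.9564)·e^(0.0390·6/12) = 752.0936 × 1.019691 = 766.9031
Value (long) = (F − K)·e^(−rT) = (766.9031 − 770.43) × 0.980689 = -3.4588
Value = -$3.46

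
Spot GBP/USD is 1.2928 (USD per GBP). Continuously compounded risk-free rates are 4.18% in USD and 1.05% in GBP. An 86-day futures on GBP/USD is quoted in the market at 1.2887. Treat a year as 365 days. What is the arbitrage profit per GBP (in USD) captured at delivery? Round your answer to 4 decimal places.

Fair futures: F* = S·e^(carry·T), with carry = (r_USD − r_GBP) = 0.0418 − 0.0105 = 0.0313
F* = 1.2928 · e^(0.0313 × 86/365) = 1.2928 · e^0.007375 = 1.2928 × 1.007402 = 1.3024
Market 1.2887 < fair 1.3024: forward underpriced → reverse cash-and-carry (short spot, go long the forward).
At maturity, profit = |F_mkt − F*| = |1.2887 − 1.3024| = 0.0137 per GBP (in USD)

0.0137 per GBP (in USD)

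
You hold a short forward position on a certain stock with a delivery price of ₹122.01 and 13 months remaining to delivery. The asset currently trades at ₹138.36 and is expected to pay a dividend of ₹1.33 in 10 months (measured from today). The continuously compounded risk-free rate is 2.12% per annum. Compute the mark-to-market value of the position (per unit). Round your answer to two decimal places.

-₹17.81

PV(remaining dividends) I = 1.33·e^(−0.0212·10/12) = 1.3067
Current forward F = (S − I)·e^(rT) = (138.36 − 1.3067)·e^(0.0212·13/12) = 137.0533 × 1.023232 = 140.2373
Value (long) = (F − K)·e^(−rT) = (140.2373 − 122.01) × 0.977295 = 17.8134
Short position value = −(long value) = -₹17.81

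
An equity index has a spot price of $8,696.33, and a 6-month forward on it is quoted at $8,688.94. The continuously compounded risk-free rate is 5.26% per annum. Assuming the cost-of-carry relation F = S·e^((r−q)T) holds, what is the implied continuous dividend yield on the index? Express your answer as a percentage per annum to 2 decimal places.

5.43%

From F = S·e^((r−q)T): (r − q) = ln(F/S)/T
ln(8688.94/8696.33) = ln(0.999150) = -0.000850
(r − q) = -0.000850 / (6/12) = -0.001700
q = r − ln(F/S)/T = 0.0526 + 0.001700 = 0.054300
q = 5.43%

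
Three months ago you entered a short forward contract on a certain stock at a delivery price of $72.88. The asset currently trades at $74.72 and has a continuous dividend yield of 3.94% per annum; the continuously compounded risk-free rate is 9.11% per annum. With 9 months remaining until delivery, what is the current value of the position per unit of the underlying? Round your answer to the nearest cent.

Current fair forward for the remaining 9 months: F = S·e^((r − q)·T), (r − q) = 0.0911 − 0.0394 = 0.0517
F = 74.72 · e^(0.0517 × 9/12) = 74.72 × 1.039537 = 77.6742
Value of long forward = (F − K)·e^(−rT) = (77.6742 − 72.88) · e^(−0.0911·9/12)
= 4.7942 × 0.933957 = 4.48
Short position value = −(long value) = -$4.48

-$4.48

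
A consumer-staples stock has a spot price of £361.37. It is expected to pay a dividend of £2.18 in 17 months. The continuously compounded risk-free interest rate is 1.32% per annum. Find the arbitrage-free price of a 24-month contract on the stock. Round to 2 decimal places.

PV(dividends) I = 2.18·e^(−0.0132·17/12)
I = 2.1396
F = (S − I)·e^(rT) = (361.37 − 2.1396) · e^(0.0132·24/12)
= 359.2304 · e^0.026400 = 359.2304 × 1.026752 = £368.84

£368.84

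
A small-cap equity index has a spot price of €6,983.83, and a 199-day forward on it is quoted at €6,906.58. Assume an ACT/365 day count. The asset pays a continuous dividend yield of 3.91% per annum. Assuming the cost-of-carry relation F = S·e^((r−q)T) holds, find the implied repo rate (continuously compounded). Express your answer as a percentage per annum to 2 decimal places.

1.87%

From F = S·e^((r−q)T): (r − q) = ln(F/S)/T
ln(6906.58/6983.83) = ln(0.988939) = -0.011123
(r − q) = -0.011123 / (199/365) = -0.020401
r = ln(F/S)/T + q = -0.020401 + 0.0391 = 0.018699
r = 1.87%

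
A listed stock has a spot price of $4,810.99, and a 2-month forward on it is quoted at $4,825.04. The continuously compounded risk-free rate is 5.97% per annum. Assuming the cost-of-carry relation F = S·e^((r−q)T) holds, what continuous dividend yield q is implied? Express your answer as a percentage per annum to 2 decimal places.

From F = S·e^((r−q)T): (r − q) = ln(F/S)/T
ln(4825.04/4810.99) = ln(1.002920) = 0.002916
(r − q) = 0.002916 / (2/12) = 0.017496
q = r − ln(F/S)/T = 0.0597 − 0.017496 = 0.042204
q = 4.22%

4.22%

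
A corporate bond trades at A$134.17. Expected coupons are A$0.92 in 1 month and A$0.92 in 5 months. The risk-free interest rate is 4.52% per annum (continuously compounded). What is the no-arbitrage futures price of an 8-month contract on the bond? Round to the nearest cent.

PV(coupons) I = 0.92·e^(−0.0452·1/12) + 0.92·e^(−0.0452·5/12)
I = 0.9165 + 0.9028 = 1.8193
F = (S − I)·e^(rT) = (134.17 − 1.8193) · e^(0.0452·8/12)
= 132.3507 · e^0.030133 = 132.3507 × 1.030592 = A$136.40

A$136.40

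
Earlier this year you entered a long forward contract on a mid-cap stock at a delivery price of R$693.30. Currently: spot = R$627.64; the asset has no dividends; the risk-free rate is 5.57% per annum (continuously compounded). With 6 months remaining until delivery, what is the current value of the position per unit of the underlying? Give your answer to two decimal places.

Current fair forward for the remaining 6 months: F = S·e^(r·T), r = 0.0557
F = 627.64 · e^(0.0557 × 6/12) = 627.64 × 1.028241 = 645.3652
Value of long forward = (F − K)·e^(−rT) = (645.3652 − 693.30) · e^(−0.0557·6/12)
= -47.9348 × 0.972534 = -46.62

-R$46.62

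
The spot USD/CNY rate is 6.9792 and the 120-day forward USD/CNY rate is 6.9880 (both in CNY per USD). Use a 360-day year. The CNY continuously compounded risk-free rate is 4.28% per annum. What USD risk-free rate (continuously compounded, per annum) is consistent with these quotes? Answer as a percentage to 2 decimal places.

F = S·e^((r_CNY − r_USD)T) ⇒ r_USD = r_CNY − ln(F/S)/T
ln(6.9880/6.9792) = 0.001260; /(120/360) = 0.003780
r_USD = 0.0428 − 0.003780 = 0.039020
r_USD = 3.90%

3.90%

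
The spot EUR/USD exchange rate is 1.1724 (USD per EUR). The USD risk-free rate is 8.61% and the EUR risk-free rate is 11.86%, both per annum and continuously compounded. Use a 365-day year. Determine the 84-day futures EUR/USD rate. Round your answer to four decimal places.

F = S·e^((r_USD − r_EUR)T) = 1.1724 · e^((0.0861 − 0.1186) × 84/365)
= 1.1724 · e^-0.007479 = 1.1724 × 0.992549
F = 1.1637 USD per EUR

1.1637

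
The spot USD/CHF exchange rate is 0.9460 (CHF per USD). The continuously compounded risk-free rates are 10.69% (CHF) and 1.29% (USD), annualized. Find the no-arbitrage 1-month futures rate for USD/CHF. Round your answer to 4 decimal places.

0.9534

F = S·e^((r_CHF − r_USD)T) = 0.9460 · e^((0.1069 − 0.0129) × 1/12)
= 0.9460 · e^0.007833 = 0.9460 × 1.007864
F = 0.9534 CHF per USD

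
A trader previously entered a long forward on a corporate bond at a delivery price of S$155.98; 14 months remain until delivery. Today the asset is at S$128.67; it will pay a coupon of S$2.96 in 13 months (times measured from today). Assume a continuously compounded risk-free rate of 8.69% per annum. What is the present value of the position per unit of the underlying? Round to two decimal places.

-S$14.97

PV(remaining coupons) I = 2.96·e^(−0.0869·13/12) = 2.6941
Current forward F = (S − I)·e^(rT) = (128.67 − 2.6941)·e^(0.0869·14/12) = 125.9759 × 1.106701 = 139.4177
Value (long) = (F − K)·e^(−rT) = (139.4177 − 155.98) × 0.903587 = -14.9655
Value = -S$14.97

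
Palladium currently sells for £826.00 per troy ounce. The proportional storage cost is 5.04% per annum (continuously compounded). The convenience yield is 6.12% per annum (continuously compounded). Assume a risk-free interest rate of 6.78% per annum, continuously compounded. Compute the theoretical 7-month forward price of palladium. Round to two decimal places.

£853.93 per troy ounce

Net carry = r + u − y = 0.0678 + 0.0504 − 0.0612 = 0.0570
F = S·e^((r+u−y)T) = 826.00 · e^(0.0570 × 7/12) = 826.00 · e^0.033250
= 826.00 × 1.033809 = £853.93 per troy ounce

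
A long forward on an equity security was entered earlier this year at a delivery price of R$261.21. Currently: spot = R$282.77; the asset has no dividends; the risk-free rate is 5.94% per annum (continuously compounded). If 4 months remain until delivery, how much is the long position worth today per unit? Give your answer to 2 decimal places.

Current fair forward for the remaining 4 months: F = S·e^(r·T), r = 0.0594
F = 282.77 · e^(0.0594 × 4/12) = 282.77 × 1.019997 = 288.4246
Value of long forward = (F − K)·e^(−rT) = (288.4246 − 261.21) · e^(−0.0594·4/12)
= 27.2146 × 0.980395 = 26.68

R$26.68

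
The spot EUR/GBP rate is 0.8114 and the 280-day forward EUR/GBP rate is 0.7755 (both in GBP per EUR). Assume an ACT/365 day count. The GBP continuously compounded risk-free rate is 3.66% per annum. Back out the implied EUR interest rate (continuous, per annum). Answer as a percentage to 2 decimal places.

F = S·e^((r_GBP − r_EUR)T) ⇒ r_EUR = r_GBP − ln(F/S)/T
ln(0.7755/0.8114) = -0.045253; /(280/365) = -0.058991
r_EUR = 0.0366 + 0.058991 = 0.095591
r_EUR = 9.56%

9.56%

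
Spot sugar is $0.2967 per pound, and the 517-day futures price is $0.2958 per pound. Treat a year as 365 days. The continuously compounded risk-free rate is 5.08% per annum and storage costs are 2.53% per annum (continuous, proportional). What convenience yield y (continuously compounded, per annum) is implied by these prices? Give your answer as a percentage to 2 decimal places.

F = S·e^((r+u−y)T) ⇒ (r+u−y) = ln(F/S)/T
ln(0.2958/0.2967) = -0.003038; /T ⇒ -0.002145
y = r + u − ln(F/S)/T = 0.0508 + 0.0253 + 0.002145 = 0.078245
y = 7.82%

7.82%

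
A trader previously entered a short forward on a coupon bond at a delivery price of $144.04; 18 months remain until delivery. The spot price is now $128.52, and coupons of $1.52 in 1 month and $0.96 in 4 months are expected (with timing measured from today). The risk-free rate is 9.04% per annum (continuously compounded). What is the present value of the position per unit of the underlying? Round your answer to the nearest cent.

-$0.31

PV(remaining coupons) I = 1.52·e^(−0.0904·1/12) + 0.96·e^(−0.0904·4/12) = 2.4401
Current forward F = (S − I)·e^(rT) = (128.52 − 2.4401)·e^(0.0904·18/12) = 126.0799 × 1.145224 = 144.3897
Value (long) = (F − K)·e^(−rT) = (144.3897 − 144.04) × 0.873192 = 0.3054
Short position value = −(long value) = -$0.31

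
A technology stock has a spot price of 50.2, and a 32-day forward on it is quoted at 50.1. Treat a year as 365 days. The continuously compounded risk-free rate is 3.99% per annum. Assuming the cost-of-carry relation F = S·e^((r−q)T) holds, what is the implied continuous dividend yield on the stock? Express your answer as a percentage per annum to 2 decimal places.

6.26%

From F = S·e^((r−q)T): (r − q) = ln(F/S)/T
ln(50.1/50.2) = ln(0.998008) = -0.001994
(r − q) = -0.001994 / (32/365) = -0.022744
q = r − ln(F/S)/T = 0.0399 + 0.022744 = 0.062644
q = 6.26%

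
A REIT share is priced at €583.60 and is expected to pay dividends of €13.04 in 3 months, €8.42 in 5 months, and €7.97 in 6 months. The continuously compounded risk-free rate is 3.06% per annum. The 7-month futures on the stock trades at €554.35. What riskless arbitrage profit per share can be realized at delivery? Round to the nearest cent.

€10.13 per share

PV(dividends) I = 13.04·e^(−0.0306·3/12) + 8.42·e^(−0.0306·5/12) + 7.97·e^(−0.0306·6/12) = 29.1029
Fair futures F* = (S − I)·e^(rT) = (583.60 − 29.1029)·e^0.017850 = 554.4971 × 1.018010 = 564.4836
Market €554.35 < fair 564.4836: forward underpriced → reverse cash-and-carry (short the stock, invest proceeds at r, pay the dividends, go long the forward).
Profit at T = |F_mkt − F*| = |554.35 − 564.4836| = €10.13 per share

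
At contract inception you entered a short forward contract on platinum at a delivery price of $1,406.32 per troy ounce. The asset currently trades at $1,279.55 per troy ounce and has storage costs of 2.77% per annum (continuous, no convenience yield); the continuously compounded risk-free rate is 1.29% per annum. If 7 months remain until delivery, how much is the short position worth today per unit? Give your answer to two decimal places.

Current fair forward for the remaining 7 months: F = S·e^((r + u)·T), (r + u) = 0.0129 + 0.0277 = 0.0406
F = 1279.55 · e^(0.0406 × 7/12) = 1279.55 × 1.02396601 = 1310.2157
Value of long forward = (F − K)·e^(−rT) = (1310.2157 − 1406.32) · e^(−0.0129·7/12)
= -96.1043 × 0.99250324 = -95.38
Short position value = −(long value) = $95.38

$95.38 per troy ounce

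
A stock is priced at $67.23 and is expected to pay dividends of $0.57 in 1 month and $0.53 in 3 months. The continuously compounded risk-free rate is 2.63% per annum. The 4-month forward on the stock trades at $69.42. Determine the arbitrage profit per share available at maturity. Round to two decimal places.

$2.70 per share

PV(dividends) I = 0.57·e^(−0.0263·1/12) + 0.53·e^(−0.0263·3/12) = 1.0953
Fair forward F* = (S − I)·e^(rT) = (67.23 − 1.0953)·e^0.008767 = 66.1347 × 1.008806 = 66.7171
Market $69.42 > fair 66.7171: forward overpriced → cash-and-carry (borrow at r, buy the stock and collect the dividends, short the forward).
Profit at T = |F_mkt − F*| = |69.42 − 66.7171| = $2.70 per share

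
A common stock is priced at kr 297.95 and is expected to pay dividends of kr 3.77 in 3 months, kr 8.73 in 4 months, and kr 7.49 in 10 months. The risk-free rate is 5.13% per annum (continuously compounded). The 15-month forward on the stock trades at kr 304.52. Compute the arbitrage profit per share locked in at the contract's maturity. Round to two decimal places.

kr 7.61 per share

PV(dividends) I = 3.77·e^(−0.0513·3/12) + 8.73·e^(−0.0513·4/12) + 7.49·e^(−0.0513·10/12) = 19.4805
Fair forward F* = (S − I)·e^(rT) = (297.95 − 19.4805)·e^0.064125 = 278.4695 × 1.066226 = 296.9114
Market kr 304.52 > fair 296.9114: forward overpriced → cash-and-carry (borrow at r, buy the stock and collect the dividends, short the forward).
Profit at T = |F_mkt − F*| = |304.52 − 296.9114| = kr 7.61 per share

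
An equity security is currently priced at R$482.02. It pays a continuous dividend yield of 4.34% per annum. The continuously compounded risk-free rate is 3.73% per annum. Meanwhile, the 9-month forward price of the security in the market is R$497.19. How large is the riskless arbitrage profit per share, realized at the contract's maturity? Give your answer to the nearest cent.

R$17.37 per share

Fair forward: F* = S·e^(carry·T), with carry = (r − q) = 0.0373 − 0.0434 = -0.0061
F* = 482.02 · e^(-0.0061 × 9/12) = 482.02 · e^-0.004575 = 482.02 × 0.995435 = R$479.8196
Market R$497.19 > fair R$479.8196: forward overpriced → cash-and-carry (buy spot, short the forward).
At maturity, profit = |F_mkt − F*| = |497.19 − 479.8196| = R$17.37 per share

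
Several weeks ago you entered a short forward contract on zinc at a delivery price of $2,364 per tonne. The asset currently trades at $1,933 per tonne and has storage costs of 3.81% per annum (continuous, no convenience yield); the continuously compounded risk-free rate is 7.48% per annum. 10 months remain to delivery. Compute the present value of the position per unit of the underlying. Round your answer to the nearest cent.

$225.79 per tonne

Current fair forward for the remaining 10 months: F = S·e^((r + u)·T), (r + u) = 0.0748 + 0.0381 = 0.1129
F = 1933 · e^(0.1129 × 10/12) = 1933 × 1.09865130 = 2123.6930
Value of long forward = (F − K)·e^(−rT) = (2123.6930 − 2364) · e^(−0.0748·10/12)
= -240.3070 × 0.93956964 = -225.79
Short position value = −(long value) = $225.79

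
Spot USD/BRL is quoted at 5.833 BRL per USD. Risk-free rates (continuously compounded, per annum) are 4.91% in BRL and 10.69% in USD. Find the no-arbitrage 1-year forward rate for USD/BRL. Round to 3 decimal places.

F = S·e^((r_BRL − r_USD)T) = 5.833 · e^((0.0491 − 0.1069) × 1)
= 5.833 · e^-0.057800 = 5.833 × 0.943839
F = 5.505 BRL per USD

5.505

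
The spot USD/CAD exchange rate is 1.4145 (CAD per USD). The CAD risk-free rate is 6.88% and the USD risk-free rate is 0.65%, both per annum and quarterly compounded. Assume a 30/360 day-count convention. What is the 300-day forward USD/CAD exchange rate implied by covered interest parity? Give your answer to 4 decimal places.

By covered interest parity, F = S · (1+r_CAD/4)^(4T) / (1+r_USD/4)^(4T)
= 1.4145 × 1.058493 / 1.005427 = 1.4145 × 1.052780
F = 1.4892 CAD per USD

1.4892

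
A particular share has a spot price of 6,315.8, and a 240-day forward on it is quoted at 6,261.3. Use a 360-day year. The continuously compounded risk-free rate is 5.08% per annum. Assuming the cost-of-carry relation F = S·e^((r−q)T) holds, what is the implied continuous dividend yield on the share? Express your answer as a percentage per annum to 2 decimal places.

From F = S·e^((r−q)T): (r − q) = ln(F/S)/T
ln(6261.3/6315.8) = ln(0.991371) = -0.008666
(r − q) = -0.008666 / (240/360) = -0.012999
q = r − ln(F/S)/T = 0.0508 + 0.012999 = 0.063799
q = 6.38%

6.38%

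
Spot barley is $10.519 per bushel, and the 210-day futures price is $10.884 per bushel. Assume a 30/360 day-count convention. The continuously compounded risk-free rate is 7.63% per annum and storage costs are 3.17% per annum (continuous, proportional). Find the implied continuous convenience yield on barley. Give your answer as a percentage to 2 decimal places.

F = S·e^((r+u−y)T) ⇒ (r+u−y) = ln(F/S)/T
ln(10.884/10.519) = 0.034111; /T ⇒ 0.058476
y = r + u − ln(F/S)/T = 0.0763 + 0.0317 − 0.058476 = 0.049524
y = 4.95%

4.95%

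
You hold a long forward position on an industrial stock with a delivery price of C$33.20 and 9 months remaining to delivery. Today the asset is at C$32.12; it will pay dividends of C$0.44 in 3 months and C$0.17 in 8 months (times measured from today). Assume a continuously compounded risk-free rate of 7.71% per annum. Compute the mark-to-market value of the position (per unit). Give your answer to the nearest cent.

C$0.19

PV(remaining dividends) I = 0.44·e^(−0.0771·3/12) + 0.17·e^(−0.0771·8/12) = 0.5931
Current forward F = (S − I)·e^(rT) = (32.12 − 0.5931)·e^(0.0771·9/12) = 31.5269 × 1.059530 = 33.4037
Value (long) = (F − K)·e^(−rT) = (33.4037 − 33.20) × 0.943815 = 0.1923
Value = C$0.19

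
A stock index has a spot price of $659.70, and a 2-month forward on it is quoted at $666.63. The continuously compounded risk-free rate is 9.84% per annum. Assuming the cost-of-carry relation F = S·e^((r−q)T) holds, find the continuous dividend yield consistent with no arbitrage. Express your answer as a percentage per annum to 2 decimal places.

From F = S·e^((r−q)T): (r − q) = ln(F/S)/T
ln(666.63/659.70) = ln(1.010505) = 0.010450
(r − q) = 0.010450 / (2/12) = 0.062700
q = r − ln(F/S)/T = 0.0984 − 0.062700 = 0.035700
q = 3.57%

3.57%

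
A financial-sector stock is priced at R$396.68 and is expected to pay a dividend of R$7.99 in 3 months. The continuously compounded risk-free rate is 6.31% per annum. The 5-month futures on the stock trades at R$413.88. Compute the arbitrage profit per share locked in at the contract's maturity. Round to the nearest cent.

R$14.71 per share

PV(dividends) I = 7.99·e^(−0.0631·3/12) = 7.8649
Fair futures F* = (S − I)·e^(rT) = (396.68 − 7.8649)·e^0.026292 = 388.8151 × 1.026641 = 399.1735
Market R$413.88 > fair 399.1735: forward overpriced → cash-and-carry (borrow at r, buy the stock and collect the dividends, short the forward).
Profit at T = |F_mkt − F*| = |413.88 − 399.1735| = R$14.71 per share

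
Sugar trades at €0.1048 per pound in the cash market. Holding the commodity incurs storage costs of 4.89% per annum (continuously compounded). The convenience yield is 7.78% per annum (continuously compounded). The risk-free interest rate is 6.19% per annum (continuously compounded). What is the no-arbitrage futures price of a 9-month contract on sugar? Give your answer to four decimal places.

Net carry = r + u − y = 0.0619 + 0.0489 − 0.0778 = 0.0330
F = S·e^((r+u−y)T) = 0.1048 · e^(0.0330 × 9/12) = 0.1048 · e^0.024750
= 0.1048 × 1.025059 = €0.1074 per pound

€0.1074 per pound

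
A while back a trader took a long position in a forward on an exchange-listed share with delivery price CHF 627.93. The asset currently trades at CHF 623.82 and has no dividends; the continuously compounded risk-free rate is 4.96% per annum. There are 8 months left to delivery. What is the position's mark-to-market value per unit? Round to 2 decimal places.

Current fair forward for the remaining 8 months: F = S·e^(r·T), r = 0.0496
F = 623.82 · e^(0.0496 × 8/12) = 623.82 × 1.033619 = 644.7922
Value of long forward = (F − K)·e^(−rT) = (644.7922 − 627.93) · e^(−0.0496·8/12)
= 16.8622 × 0.967474 = 16.31

CHF 16.31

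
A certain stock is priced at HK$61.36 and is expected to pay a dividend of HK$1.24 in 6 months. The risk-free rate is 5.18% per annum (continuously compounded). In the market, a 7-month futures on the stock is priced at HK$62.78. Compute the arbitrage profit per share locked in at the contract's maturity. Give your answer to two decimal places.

HK$0.78 per share

PV(dividends) I = 1.24·e^(−0.0518·6/12) = 1.2083
Fair futures F* = (S − I)·e^(rT) = (61.36 − 1.2083)·e^0.030217 = 60.1517 × 1.030678 = 61.9970
Market HK$62.78 > fair 61.9970: forward overpriced → cash-and-carry (borrow at r, buy the stock and collect the dividends, short the forward).
Profit at T = |F_mkt − F*| = |62.78 − 61.9970| = HK$0.78 per share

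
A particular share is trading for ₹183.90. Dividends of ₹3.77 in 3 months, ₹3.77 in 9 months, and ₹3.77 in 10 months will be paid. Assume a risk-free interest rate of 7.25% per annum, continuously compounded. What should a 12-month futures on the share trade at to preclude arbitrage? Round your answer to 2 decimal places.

PV(dividends) I = 3.77·e^(−0.0725·3/12) + 3.77·e^(−0.0725·9/12) + 3.77·e^(−0.0725·10/12)
I = 3.7023 + 3.5705 + 3.5490 = 10.8218
F = (S − I)·e^(rT) = (183.90 − 10.8218) · e^(0.0725·12/12)
= 173.0782 · e^0.072500 = 173.0782 × 1.075193 = ₹186.09

₹186.09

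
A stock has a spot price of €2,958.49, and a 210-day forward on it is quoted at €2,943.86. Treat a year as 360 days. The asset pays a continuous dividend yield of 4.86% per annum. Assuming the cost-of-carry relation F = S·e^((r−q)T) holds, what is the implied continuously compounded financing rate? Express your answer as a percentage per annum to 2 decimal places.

From F = S·e^((r−q)T): (r − q) = ln(F/S)/T
ln(2943.86/2958.49) = ln(0.995055) = -0.004957
(r − q) = -0.004957 / (210/360) = -0.008498
r = ln(F/S)/T + q = -0.008498 + 0.0486 = 0.040102
r = 4.01%

4.01%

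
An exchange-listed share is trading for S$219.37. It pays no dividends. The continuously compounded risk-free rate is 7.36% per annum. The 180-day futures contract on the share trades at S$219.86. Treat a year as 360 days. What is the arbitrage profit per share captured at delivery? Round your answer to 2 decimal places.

Fair futures: F* = S·e^(carry·T), with carry = r = 0.0736
F* = 219.37 · e^(0.0736 × 180/360) = 219.37 · e^0.036800 = 219.37 × 1.037486 = S$227.5933
Market S$219.86 < fair S$227.5933: forward underpriced → reverse cash-and-carry (short spot, go long the forward).
At maturity, profit = |F_mkt − F*| = |219.86 − 227.5933| = S$7.73 per share

S$7.73 per share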